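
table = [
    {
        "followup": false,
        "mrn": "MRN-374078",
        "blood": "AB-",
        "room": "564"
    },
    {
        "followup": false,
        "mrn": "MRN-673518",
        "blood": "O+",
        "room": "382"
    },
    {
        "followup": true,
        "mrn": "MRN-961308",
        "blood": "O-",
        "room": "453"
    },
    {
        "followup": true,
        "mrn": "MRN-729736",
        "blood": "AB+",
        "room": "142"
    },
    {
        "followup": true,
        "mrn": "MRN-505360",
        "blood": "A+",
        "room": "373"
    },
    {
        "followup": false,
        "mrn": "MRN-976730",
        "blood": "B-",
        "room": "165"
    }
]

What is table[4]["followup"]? True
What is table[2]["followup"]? True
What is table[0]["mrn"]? "MRN-374078"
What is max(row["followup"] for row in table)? True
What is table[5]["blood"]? "B-"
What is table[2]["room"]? "453"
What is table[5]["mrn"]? "MRN-976730"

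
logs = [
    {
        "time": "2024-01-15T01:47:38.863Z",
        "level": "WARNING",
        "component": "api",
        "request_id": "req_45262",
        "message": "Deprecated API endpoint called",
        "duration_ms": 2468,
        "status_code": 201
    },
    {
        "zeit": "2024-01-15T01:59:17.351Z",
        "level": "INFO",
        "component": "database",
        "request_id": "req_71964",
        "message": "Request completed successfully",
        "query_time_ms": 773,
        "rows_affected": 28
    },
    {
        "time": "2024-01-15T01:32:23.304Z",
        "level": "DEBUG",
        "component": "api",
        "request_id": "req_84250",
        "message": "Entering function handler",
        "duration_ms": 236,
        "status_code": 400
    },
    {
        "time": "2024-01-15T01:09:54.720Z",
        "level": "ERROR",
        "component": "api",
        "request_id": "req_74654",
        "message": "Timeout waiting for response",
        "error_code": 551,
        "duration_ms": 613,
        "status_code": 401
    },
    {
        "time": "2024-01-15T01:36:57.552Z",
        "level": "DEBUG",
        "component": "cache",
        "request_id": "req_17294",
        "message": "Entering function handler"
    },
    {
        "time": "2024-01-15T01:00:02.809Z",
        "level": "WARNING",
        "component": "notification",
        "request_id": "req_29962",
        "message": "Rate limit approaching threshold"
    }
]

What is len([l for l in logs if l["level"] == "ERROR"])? 1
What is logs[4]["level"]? "DEBUG"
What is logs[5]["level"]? "WARNING"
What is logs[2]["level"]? "DEBUG"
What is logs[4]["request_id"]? "req_17294"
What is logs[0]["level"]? "WARNING"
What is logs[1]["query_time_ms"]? 773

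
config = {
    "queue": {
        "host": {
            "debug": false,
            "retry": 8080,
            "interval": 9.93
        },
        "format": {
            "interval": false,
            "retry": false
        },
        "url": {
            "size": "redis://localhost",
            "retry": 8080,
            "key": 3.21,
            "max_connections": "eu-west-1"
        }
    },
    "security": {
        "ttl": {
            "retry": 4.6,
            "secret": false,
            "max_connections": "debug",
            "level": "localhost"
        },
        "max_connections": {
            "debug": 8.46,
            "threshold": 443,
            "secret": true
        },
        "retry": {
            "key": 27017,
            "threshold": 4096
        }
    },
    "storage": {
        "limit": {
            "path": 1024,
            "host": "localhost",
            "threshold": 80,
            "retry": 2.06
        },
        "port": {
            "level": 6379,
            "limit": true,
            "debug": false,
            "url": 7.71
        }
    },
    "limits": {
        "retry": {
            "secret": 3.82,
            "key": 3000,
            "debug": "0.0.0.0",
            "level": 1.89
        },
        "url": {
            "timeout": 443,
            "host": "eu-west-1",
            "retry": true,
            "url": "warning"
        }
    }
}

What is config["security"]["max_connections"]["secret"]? True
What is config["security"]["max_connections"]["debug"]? 8.46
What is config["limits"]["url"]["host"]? "eu-west-1"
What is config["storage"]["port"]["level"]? 6379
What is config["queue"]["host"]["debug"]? False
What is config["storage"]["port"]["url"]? 7.71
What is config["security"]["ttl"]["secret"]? False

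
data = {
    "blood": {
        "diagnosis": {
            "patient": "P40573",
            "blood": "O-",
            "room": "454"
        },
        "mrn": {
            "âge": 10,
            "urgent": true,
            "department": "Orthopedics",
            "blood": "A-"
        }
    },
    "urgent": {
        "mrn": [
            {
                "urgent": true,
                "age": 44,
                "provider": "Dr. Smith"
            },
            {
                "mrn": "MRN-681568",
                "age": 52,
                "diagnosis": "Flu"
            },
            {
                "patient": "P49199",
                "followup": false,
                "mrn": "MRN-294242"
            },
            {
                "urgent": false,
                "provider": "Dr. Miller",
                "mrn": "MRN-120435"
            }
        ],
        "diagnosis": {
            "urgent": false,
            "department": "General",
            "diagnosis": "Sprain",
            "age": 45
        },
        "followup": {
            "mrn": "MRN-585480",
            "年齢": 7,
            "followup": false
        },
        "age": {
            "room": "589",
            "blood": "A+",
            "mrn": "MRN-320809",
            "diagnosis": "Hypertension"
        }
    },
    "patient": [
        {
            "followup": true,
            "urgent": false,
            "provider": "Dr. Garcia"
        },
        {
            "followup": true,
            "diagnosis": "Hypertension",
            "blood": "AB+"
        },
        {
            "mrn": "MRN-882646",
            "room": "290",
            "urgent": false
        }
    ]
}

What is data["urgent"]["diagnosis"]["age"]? 45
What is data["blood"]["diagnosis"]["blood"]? "O-"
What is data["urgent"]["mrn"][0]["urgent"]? True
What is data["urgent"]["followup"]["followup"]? False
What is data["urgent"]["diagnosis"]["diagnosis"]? "Sprain"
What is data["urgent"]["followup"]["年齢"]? 7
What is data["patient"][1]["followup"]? True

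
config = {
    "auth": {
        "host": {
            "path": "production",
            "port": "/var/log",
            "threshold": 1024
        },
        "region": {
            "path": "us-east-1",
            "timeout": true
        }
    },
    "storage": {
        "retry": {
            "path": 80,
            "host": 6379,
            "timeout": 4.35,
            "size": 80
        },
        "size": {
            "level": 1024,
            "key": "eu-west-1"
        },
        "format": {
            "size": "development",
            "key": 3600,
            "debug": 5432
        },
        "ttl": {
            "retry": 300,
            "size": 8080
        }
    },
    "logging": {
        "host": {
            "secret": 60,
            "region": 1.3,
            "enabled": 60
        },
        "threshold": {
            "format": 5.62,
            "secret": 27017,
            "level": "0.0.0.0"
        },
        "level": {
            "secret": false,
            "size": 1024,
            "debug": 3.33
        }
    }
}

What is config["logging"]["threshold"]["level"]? "0.0.0.0"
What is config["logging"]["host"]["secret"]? 60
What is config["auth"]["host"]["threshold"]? 1024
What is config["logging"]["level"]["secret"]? False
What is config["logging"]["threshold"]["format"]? 5.62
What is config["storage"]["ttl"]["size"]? 8080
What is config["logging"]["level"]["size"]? 1024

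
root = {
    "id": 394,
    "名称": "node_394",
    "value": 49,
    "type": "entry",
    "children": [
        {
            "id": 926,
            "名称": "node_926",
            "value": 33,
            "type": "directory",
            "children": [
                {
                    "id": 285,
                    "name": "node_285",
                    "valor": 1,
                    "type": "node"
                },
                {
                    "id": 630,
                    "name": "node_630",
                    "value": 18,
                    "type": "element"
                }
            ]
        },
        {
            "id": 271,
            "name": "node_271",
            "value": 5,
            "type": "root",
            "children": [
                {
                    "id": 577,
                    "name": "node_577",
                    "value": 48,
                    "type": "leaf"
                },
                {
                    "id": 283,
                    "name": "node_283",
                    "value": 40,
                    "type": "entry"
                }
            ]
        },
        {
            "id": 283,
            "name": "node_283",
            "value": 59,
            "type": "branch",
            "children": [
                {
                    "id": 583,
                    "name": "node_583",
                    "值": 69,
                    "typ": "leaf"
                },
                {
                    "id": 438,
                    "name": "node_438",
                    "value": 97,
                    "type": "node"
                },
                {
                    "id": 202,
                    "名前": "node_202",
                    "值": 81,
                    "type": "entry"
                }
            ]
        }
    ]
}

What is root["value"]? 49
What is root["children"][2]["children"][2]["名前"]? "node_202"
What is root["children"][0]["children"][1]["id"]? 630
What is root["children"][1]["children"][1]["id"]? 283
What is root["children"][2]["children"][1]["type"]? "node"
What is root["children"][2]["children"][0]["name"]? "node_583"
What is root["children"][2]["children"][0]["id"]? 583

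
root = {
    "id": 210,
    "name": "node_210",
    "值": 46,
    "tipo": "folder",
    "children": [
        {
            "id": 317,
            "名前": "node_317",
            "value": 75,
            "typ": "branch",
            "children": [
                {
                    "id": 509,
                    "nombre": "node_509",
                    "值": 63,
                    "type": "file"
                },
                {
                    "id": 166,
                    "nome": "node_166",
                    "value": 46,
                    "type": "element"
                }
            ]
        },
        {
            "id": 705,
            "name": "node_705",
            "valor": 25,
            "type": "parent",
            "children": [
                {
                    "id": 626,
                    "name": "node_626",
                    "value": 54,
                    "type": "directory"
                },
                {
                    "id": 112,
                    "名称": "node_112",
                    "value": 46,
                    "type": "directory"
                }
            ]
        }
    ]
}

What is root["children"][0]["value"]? 75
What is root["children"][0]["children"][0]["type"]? "file"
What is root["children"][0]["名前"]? "node_317"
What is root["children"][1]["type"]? "parent"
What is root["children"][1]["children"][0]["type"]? "directory"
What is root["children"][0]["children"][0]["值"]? 63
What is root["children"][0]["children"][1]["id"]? 166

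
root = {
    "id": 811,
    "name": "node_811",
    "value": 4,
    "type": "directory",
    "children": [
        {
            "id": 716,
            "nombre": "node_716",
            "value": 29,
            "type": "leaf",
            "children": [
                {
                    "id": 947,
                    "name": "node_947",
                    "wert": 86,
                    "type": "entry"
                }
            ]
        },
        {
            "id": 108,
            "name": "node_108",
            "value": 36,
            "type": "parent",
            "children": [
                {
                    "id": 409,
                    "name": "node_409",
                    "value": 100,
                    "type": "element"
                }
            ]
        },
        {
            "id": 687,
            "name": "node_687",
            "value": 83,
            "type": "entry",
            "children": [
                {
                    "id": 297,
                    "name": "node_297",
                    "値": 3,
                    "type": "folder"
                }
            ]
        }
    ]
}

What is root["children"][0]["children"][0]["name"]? "node_947"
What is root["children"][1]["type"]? "parent"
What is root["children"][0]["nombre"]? "node_716"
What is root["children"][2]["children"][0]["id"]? 297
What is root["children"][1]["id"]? 108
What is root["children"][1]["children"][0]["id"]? 409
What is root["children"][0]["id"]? 716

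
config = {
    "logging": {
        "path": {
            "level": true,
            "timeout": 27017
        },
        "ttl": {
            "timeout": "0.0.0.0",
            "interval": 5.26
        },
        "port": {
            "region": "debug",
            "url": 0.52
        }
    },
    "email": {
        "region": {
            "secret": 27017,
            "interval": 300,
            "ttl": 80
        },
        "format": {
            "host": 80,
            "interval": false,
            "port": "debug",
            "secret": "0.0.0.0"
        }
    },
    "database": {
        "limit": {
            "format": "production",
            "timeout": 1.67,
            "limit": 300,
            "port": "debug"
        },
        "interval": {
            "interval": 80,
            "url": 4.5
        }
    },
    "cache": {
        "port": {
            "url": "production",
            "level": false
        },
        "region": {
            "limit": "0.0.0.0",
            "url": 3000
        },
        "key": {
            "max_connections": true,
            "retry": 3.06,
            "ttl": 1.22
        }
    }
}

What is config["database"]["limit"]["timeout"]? 1.67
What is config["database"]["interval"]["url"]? 4.5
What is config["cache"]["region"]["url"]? 3000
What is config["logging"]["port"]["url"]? 0.52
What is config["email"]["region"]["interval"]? 300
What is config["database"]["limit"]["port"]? "debug"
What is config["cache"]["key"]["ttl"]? 1.22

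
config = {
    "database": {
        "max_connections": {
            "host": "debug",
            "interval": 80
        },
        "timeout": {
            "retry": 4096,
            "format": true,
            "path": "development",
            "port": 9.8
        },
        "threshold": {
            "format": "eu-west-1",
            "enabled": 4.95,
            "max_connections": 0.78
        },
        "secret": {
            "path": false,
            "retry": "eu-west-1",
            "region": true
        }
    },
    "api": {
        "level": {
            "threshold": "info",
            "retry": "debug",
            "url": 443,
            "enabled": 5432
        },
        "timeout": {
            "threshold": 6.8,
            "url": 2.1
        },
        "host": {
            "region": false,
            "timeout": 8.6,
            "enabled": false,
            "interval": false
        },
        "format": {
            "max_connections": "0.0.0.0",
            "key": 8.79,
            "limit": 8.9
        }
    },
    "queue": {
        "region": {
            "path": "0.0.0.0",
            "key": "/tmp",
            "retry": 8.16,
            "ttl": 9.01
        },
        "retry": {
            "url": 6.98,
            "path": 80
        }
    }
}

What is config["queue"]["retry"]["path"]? 80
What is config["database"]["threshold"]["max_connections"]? 0.78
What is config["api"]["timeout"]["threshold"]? 6.8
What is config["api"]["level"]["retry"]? "debug"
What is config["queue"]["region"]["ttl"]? 9.01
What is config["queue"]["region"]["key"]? "/tmp"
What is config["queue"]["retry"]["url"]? 6.98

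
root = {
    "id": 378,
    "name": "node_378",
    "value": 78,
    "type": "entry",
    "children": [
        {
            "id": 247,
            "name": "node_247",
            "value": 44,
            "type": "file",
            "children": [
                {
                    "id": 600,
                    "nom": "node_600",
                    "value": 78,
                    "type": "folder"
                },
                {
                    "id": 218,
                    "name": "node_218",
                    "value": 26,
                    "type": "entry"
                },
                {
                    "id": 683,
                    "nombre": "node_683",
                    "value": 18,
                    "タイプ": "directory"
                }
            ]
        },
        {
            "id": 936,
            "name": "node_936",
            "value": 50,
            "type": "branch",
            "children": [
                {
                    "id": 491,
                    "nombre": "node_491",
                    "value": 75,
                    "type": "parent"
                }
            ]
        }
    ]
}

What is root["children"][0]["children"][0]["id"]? 600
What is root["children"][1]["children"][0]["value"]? 75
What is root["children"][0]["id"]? 247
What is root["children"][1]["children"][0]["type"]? "parent"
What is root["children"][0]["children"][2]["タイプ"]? "directory"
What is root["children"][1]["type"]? "branch"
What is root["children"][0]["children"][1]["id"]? 218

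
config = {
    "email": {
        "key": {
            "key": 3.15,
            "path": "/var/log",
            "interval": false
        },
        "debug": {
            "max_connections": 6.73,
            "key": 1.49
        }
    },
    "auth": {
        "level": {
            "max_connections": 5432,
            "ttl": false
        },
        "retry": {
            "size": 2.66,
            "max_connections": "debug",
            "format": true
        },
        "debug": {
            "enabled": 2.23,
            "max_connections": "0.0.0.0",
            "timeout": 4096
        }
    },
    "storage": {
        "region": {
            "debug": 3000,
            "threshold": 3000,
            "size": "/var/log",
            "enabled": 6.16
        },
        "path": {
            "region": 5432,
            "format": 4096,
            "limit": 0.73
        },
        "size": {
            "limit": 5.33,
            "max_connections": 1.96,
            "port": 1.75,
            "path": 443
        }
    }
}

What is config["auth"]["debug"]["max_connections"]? "0.0.0.0"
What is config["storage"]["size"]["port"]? 1.75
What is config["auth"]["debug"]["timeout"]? 4096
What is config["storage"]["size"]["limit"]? 5.33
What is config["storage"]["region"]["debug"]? 3000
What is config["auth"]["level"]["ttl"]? False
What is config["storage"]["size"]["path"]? 443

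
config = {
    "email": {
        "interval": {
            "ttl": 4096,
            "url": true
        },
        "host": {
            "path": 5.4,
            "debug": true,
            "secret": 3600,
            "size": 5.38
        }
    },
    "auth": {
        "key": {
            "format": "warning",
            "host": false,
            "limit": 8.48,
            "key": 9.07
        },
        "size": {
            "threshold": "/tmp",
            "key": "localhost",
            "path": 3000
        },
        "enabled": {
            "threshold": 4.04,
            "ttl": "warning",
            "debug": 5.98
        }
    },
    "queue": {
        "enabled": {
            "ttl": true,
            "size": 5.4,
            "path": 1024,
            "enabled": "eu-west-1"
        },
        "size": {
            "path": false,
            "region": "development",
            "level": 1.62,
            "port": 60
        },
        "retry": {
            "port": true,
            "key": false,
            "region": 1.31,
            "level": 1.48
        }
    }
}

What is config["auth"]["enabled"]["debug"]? 5.98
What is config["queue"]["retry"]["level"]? 1.48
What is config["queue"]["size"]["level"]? 1.62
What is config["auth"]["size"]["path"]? 3000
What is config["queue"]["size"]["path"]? False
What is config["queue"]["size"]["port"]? 60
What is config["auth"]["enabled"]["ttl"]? "warning"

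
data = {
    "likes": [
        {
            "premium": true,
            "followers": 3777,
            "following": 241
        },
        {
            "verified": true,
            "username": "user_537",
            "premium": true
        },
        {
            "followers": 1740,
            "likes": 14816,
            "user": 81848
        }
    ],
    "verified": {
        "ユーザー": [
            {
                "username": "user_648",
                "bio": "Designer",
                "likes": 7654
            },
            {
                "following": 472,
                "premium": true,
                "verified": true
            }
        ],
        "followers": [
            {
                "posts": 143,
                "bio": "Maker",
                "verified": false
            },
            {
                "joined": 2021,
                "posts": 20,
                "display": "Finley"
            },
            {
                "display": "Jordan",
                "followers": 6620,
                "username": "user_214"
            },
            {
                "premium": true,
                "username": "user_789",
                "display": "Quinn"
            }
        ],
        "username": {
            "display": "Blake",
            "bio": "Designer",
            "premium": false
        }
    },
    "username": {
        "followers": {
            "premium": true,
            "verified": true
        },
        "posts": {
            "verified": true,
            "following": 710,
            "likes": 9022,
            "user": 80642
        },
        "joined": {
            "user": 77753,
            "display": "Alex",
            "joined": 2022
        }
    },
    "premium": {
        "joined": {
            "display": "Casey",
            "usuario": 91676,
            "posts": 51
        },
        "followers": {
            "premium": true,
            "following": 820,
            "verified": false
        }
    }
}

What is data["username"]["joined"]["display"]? "Alex"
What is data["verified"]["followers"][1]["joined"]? 2021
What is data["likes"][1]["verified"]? True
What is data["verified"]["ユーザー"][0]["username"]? "user_648"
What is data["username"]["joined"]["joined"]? 2022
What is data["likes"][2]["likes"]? 14816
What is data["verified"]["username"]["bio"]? "Designer"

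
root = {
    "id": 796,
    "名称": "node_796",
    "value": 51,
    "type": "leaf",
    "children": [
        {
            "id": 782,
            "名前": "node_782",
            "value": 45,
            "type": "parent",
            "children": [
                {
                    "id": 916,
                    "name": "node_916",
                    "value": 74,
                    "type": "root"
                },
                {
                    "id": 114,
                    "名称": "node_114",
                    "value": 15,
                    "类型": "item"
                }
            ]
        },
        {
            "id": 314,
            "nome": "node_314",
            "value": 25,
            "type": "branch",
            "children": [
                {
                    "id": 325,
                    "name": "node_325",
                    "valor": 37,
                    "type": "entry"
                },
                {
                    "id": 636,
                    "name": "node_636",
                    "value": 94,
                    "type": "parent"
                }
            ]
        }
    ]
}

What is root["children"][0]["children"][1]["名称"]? "node_114"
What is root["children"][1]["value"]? 25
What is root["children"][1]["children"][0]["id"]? 325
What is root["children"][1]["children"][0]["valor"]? 37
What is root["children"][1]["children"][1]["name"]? "node_636"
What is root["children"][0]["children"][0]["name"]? "node_916"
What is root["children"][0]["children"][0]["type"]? "root"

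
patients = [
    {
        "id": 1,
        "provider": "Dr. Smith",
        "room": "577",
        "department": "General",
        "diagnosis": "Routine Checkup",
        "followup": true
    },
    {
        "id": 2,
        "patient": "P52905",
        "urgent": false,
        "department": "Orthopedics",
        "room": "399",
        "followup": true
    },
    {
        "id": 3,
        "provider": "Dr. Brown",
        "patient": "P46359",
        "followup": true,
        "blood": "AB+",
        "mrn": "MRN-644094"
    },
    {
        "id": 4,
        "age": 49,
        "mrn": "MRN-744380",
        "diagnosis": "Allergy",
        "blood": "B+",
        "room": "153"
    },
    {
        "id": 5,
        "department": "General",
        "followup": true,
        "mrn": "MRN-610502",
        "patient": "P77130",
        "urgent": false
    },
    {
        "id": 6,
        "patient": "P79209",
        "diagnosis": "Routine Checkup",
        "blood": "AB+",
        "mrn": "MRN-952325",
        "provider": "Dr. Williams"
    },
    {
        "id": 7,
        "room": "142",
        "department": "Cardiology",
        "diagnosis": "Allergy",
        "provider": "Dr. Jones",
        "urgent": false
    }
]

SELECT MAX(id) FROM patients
7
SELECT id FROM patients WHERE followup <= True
[1, 2, 3, 5]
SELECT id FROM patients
[1, 2, 3, 4, 5, 6, 7]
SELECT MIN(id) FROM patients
1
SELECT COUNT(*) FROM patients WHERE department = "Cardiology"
1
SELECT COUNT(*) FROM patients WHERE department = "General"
2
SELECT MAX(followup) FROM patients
True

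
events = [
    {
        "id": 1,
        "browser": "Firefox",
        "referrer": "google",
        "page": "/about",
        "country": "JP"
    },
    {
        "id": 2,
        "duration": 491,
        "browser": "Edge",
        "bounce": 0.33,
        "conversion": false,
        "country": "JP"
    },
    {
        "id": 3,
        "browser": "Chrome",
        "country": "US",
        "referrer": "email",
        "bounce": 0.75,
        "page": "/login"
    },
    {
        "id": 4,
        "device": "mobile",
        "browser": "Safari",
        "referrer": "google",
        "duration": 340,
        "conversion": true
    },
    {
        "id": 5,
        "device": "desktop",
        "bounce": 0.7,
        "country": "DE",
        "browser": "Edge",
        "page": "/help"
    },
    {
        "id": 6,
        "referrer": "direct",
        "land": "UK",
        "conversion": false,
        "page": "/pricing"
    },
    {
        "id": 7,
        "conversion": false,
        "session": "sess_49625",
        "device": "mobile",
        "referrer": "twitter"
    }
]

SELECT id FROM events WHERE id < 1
[]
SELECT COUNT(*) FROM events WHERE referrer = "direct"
1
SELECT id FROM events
[1, 2, 3, 4, 5, 6, 7]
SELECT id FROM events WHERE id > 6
[7]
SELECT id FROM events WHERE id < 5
[1, 2, 3, 4]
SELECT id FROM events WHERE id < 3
[1, 2]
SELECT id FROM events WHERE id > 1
[2, 3, 4, 5, 6, 7]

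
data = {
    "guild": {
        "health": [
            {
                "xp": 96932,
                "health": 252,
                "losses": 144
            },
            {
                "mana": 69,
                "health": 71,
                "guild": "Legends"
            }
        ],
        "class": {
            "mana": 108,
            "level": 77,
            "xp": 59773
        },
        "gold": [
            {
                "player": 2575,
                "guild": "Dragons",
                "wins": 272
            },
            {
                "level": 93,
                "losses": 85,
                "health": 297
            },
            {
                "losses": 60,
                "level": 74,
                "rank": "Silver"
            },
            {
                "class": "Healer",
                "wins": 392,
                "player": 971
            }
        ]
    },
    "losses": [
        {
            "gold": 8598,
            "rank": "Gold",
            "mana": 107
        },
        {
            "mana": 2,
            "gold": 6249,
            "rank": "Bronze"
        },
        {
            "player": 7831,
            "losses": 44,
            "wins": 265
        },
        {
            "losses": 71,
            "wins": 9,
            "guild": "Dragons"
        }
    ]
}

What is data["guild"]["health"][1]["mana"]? 69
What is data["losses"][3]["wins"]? 9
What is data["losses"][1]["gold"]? 6249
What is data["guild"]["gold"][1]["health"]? 297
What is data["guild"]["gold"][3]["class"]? "Healer"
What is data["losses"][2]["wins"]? 265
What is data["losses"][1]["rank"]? "Bronze"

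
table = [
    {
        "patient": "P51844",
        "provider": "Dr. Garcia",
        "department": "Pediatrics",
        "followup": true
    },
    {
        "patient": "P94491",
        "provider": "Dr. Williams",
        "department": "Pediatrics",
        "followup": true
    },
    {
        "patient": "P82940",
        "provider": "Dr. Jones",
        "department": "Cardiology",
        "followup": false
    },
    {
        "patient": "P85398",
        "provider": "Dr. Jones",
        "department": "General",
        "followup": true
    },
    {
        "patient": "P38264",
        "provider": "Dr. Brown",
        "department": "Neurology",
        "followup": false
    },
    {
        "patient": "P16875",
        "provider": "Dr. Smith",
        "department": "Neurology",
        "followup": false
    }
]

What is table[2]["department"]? "Cardiology"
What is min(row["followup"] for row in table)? False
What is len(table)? 6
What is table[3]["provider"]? "Dr. Jones"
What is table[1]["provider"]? "Dr. Williams"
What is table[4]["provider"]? "Dr. Brown"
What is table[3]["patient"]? "P85398"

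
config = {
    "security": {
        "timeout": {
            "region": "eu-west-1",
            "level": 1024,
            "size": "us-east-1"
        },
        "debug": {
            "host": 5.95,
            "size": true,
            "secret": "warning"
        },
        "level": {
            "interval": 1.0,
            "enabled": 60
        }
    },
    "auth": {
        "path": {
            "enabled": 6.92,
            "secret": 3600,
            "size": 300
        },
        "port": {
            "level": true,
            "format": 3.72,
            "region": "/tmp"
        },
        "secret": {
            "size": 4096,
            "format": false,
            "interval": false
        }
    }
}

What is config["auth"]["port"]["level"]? True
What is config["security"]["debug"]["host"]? 5.95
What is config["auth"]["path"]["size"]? 300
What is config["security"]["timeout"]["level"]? 1024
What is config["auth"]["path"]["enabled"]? 6.92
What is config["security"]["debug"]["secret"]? "warning"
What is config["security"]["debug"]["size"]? True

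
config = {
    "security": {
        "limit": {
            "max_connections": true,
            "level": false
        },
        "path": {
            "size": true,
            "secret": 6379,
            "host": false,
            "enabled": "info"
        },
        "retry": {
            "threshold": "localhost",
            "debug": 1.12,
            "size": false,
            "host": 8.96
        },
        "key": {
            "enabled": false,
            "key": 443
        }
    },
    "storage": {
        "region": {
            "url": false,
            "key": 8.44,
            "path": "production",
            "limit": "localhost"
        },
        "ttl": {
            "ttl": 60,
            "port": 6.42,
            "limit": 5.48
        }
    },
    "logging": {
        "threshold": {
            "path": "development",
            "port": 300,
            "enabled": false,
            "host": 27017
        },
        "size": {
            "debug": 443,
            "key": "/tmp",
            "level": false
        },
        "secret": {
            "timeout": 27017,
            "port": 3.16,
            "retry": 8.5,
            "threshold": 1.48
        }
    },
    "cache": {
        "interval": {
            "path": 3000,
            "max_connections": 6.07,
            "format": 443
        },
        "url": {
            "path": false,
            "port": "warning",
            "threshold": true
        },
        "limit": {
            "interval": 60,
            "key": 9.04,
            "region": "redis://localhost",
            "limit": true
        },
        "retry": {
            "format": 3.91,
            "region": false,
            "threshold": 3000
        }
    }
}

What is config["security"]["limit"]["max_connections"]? True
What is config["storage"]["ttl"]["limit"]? 5.48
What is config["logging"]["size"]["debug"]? 443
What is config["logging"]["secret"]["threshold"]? 1.48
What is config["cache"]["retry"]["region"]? False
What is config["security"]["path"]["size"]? True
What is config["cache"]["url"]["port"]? "warning"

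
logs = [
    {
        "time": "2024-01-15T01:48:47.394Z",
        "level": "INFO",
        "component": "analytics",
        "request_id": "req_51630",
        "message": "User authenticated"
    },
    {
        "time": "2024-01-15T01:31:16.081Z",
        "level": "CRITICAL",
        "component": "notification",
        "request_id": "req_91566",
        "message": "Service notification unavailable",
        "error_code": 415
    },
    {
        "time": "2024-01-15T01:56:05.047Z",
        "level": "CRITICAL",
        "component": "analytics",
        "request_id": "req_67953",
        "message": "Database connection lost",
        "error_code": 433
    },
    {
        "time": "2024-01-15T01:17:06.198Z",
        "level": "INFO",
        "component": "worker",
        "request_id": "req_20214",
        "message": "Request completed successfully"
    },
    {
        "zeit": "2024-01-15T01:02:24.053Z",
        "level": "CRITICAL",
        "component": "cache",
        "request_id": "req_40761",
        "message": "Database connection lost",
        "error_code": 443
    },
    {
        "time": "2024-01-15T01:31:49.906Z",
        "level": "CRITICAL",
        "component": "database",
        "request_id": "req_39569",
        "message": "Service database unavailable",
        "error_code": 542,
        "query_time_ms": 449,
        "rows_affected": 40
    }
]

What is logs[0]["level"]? "INFO"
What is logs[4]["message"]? "Database connection lost"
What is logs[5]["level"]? "CRITICAL"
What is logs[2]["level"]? "CRITICAL"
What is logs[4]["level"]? "CRITICAL"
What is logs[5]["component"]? "database"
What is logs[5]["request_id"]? "req_39569"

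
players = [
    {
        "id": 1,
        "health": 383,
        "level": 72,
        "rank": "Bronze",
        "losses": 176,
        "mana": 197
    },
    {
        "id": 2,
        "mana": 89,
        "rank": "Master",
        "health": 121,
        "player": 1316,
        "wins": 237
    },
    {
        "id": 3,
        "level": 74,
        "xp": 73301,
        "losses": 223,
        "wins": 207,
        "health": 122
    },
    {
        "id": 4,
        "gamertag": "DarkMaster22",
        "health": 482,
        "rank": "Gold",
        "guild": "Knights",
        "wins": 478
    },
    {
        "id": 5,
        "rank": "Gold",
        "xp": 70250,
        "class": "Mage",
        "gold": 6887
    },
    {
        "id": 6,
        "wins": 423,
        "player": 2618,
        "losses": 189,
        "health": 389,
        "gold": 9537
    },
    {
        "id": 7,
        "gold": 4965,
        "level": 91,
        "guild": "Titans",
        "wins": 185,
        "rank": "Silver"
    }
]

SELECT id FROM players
[1, 2, 3, 4, 5, 6, 7]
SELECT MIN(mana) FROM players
89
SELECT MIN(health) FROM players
121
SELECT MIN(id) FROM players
1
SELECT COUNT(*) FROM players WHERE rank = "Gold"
2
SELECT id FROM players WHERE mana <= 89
[2]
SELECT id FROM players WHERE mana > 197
[]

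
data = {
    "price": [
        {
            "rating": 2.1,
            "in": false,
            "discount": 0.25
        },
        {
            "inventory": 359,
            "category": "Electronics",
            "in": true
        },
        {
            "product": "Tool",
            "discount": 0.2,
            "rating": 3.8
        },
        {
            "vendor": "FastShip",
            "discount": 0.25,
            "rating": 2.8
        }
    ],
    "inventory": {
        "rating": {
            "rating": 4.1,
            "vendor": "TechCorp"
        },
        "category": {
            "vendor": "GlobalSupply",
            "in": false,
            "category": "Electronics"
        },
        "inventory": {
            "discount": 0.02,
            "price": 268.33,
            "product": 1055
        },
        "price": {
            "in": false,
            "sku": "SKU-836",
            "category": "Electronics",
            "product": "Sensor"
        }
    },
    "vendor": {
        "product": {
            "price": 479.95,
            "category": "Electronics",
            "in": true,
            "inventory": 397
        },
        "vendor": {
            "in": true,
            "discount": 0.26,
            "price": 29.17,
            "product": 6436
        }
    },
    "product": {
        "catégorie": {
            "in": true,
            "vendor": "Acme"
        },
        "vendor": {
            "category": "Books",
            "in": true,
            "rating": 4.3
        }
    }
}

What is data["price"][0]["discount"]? 0.25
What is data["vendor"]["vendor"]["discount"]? 0.26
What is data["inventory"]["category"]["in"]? False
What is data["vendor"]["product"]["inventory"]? 397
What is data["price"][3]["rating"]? 2.8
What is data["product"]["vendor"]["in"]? True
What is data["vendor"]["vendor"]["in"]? True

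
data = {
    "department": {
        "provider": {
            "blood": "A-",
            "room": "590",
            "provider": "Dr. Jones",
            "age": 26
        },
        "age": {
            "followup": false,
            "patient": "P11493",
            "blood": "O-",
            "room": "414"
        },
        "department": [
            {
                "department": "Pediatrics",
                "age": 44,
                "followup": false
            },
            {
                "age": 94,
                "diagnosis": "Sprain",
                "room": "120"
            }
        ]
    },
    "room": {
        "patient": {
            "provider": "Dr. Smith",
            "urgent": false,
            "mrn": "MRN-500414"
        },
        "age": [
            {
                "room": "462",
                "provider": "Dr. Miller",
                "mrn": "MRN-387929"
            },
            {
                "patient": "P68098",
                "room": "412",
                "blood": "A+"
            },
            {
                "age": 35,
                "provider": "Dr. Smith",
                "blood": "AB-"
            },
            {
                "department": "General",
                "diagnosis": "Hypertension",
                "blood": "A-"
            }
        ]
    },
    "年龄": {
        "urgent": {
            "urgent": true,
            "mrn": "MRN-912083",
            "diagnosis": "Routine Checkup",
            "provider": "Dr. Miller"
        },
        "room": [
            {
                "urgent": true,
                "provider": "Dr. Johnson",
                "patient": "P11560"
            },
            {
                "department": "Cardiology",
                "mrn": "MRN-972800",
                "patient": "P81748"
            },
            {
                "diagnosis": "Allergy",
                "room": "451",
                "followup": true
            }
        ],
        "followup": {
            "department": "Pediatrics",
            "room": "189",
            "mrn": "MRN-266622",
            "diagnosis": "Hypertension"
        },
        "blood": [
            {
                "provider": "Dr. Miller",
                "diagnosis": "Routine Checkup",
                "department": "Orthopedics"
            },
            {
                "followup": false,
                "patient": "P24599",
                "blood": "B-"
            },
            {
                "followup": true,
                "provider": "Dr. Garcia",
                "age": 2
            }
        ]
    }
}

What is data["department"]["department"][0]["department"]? "Pediatrics"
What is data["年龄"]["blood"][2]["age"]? 2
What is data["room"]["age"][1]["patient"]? "P68098"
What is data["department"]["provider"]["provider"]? "Dr. Jones"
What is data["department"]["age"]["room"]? "414"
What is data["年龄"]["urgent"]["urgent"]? True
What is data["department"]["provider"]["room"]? "590"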